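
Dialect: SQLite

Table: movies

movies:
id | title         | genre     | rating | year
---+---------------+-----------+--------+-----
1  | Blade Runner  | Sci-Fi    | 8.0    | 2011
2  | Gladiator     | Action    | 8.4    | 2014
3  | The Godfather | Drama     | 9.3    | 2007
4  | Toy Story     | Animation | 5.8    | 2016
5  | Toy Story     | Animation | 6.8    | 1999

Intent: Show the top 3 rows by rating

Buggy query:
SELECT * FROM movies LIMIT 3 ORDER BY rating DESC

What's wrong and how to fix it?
Bug: ORDER BY cannot follow LIMIT; LIMIT is the final clause

Fix: Swap the clauses: ORDER BY first, then LIMIT

Corrected query:
SELECT * FROM movies ORDER BY rating DESC LIMIT 3

Result:
id | title         | genre  | rating | year
---+---------------+--------+--------+-----
3  | The Godfather | Drama  | 9.3    | 2007
2  | Gladiator     | Action | 8.4    | 2014
1  | Blade Runner  | Sci-Fi | 8      | 2011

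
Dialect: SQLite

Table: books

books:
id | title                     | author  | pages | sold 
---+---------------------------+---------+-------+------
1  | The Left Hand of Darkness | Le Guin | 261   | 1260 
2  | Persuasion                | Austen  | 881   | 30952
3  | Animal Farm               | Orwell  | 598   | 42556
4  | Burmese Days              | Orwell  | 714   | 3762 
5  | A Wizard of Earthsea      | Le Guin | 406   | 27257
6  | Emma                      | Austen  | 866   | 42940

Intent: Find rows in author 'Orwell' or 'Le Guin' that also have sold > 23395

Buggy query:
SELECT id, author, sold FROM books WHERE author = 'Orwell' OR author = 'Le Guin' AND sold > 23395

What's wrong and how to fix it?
Bug: Without parentheses, AND is evaluated before OR, so the sold filter only applies to the 'Le Guin' branch

Fix: Add parentheses around the OR so the AND applies to both alternatives

Corrected query:
SELECT id, author, sold FROM books WHERE (author = 'Orwell' OR author = 'Le Guin') AND sold > 23395

Result:
id | author  | sold 
---+---------+------
3  | Orwell  | 42556
5  | Le Guin | 27257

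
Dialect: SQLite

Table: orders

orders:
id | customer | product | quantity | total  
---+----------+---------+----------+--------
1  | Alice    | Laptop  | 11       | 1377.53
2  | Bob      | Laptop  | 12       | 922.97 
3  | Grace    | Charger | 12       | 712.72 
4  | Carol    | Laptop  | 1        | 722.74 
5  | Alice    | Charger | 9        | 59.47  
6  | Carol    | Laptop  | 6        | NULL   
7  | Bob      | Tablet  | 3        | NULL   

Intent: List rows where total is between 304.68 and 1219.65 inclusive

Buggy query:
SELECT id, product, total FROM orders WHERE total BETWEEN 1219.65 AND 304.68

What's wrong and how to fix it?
Bug: The bounds are reversed; BETWEEN a AND b requires a <= b to match anything

Fix: Swap the bounds so the smaller value comes first

Corrected query:
SELECT id, product, total FROM orders WHERE total BETWEEN 304.68 AND 1219.65

Result:
id | product | total 
---+---------+-------
2  | Laptop  | 922.97
3  | Charger | 712.72
4  | Laptop  | 722.74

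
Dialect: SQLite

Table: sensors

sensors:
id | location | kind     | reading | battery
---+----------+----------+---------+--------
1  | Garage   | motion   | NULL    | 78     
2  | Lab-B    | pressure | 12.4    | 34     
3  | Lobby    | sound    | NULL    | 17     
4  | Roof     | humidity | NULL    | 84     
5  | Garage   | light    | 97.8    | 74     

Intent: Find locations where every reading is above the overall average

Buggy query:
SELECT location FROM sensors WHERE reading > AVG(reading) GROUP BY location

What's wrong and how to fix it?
Bug: AVG() is an aggregate; it can't sit directly in WHERE

Fix: Compute the overall average in a scalar subquery and compare each group's MIN against it in HAVING

Corrected query:
SELECT location FROM sensors GROUP BY location HAVING MIN(reading) > (SELECT AVG(reading) FROM sensors)

Result:
location
--------
Garage  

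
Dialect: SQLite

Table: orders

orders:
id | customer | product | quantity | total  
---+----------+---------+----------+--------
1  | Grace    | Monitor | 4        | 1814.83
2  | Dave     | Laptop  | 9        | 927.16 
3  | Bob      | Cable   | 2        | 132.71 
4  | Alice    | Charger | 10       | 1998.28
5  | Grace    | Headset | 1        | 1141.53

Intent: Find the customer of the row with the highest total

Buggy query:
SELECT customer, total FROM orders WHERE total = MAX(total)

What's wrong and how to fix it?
Bug: MAX(total) is an aggregate and cannot be used directly in WHERE

Fix: Wrap MAX in a scalar subquery so WHERE compares against a single value

Corrected query:
SELECT customer, total FROM orders WHERE total = (SELECT MAX(total) FROM orders)

Result:
customer | total  
---------+--------
Alice    | 1998.28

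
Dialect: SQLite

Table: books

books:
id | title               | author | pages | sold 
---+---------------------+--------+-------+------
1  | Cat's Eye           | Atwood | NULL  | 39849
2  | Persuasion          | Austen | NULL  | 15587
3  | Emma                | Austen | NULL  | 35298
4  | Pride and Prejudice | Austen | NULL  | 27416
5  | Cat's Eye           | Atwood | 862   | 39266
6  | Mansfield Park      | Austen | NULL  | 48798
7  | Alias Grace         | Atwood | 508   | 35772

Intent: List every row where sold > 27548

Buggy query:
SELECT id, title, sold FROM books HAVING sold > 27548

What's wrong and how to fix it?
Bug: HAVING filters the output of aggregation, but this query has no GROUP BY and no aggregate functions, so SQLite rejects it (HAVING clause on a non-aggregate query); the condition here is per row

Fix: Replace HAVING with WHERE since the condition applies to individual rows

Corrected query:
SELECT id, title, sold FROM books WHERE sold > 27548

Result:
id | title          | sold 
---+----------------+------
1  | Cat's Eye      | 39849
3  | Emma           | 35298
5  | Cat's Eye      | 39266
6  | Mansfield Park | 48798
7  | Alias Grace    | 35772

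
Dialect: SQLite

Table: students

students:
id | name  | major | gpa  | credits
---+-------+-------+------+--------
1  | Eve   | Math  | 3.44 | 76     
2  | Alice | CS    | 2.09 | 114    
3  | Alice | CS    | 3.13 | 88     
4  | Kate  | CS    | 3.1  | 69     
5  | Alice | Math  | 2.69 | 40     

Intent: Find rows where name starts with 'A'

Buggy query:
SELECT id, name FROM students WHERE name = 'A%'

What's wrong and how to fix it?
Bug: Wildcards only work with LIKE; '=' treats '%' as a literal character

Fix: Use LIKE for wildcard pattern matching

Corrected query:
SELECT id, name FROM students WHERE name LIKE 'A%'

Result:
id | name 
---+------
2  | Alice
3  | Alice
5  | Alice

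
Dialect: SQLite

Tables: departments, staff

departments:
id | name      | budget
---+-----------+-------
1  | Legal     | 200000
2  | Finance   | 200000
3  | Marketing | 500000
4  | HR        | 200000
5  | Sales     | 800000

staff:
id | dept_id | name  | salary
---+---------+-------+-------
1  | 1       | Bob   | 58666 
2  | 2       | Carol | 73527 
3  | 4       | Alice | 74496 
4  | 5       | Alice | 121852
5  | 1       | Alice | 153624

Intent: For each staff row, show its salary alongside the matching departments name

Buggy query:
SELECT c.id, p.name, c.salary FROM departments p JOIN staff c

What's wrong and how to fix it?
Bug: Missing join condition: each staff row is matched to all departments rows instead of just its own

Fix: Specify the join condition linking the foreign key to the parent id

Corrected query:
SELECT c.id, p.name, c.salary FROM departments p JOIN staff c ON c.dept_id = p.id

Result:
id | name    | salary
---+---------+-------
1  | Legal   | 58666 
2  | Finance | 73527 
3  | HR      | 74496 
4  | Sales   | 121852
5  | Legal   | 153624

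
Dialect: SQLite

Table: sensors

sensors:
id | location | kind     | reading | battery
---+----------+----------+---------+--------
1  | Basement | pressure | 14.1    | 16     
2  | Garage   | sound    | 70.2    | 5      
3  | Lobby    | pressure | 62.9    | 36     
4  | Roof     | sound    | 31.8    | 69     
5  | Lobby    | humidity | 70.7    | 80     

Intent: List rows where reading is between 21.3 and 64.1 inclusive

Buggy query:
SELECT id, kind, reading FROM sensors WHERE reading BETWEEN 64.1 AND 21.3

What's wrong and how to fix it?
Bug: The bounds are reversed; BETWEEN a AND b requires a <= b to match anything

Fix: Swap the bounds so the smaller value comes first

Corrected query:
SELECT id, kind, reading FROM sensors WHERE reading BETWEEN 21.3 AND 64.1

Result:
id | kind     | reading
---+----------+--------
3  | pressure | 62.9   
4  | sound    | 31.8   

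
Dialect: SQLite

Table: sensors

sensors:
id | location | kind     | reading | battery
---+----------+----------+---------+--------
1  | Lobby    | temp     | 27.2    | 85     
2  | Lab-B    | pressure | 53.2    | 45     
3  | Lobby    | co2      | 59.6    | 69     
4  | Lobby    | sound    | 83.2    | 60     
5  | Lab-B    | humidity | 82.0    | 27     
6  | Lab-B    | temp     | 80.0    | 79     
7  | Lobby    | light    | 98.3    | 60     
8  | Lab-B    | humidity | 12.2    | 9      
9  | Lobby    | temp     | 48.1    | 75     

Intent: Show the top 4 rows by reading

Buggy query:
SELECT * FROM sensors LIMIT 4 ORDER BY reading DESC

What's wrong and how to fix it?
Bug: LIMIT must come after ORDER BY

Fix: Sort with ORDER BY, then apply LIMIT

Corrected query:
SELECT * FROM sensors ORDER BY reading DESC LIMIT 4

Result:
id | location | kind     | reading | battery
---+----------+----------+---------+--------
7  | Lobby    | light    | 98.3    | 60     
4  | Lobby    | sound    | 83.2    | 60     
5  | Lab-B    | humidity | 82      | 27     
6  | Lab-B    | temp     | 80      | 79     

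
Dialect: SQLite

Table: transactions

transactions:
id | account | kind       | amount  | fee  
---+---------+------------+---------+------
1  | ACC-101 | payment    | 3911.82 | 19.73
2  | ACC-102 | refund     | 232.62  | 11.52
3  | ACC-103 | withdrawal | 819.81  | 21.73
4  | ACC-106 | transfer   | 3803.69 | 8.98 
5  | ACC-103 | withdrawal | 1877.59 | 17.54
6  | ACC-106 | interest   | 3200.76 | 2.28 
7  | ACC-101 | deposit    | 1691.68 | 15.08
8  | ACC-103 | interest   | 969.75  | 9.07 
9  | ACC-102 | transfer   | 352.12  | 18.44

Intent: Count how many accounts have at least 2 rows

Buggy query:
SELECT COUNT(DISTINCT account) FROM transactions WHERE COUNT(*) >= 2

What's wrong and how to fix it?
Bug: WHERE filters individual rows, not groups, so a group-level COUNT is invalid there

Fix: Use a subquery that GROUPs and filters with HAVING, then count its rows

Corrected query:
SELECT COUNT(*) FROM (SELECT account FROM transactions GROUP BY account HAVING COUNT(*) >= 2)

Result:
COUNT(*)
--------
4       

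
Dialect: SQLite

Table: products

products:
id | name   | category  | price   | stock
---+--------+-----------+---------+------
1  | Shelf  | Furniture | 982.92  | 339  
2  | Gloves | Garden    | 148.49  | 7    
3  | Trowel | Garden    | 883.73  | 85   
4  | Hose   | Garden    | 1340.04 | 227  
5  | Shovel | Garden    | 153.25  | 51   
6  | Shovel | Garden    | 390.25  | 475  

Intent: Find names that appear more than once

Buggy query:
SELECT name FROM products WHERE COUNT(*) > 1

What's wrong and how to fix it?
Bug: WHERE can't reference COUNT(*); aggregates are computed after WHERE

Fix: GROUP BY name, then filter groups with HAVING COUNT(*) > 1

Corrected query:
SELECT name FROM products GROUP BY name HAVING COUNT(*) > 1

Result:
name  
------
Shovel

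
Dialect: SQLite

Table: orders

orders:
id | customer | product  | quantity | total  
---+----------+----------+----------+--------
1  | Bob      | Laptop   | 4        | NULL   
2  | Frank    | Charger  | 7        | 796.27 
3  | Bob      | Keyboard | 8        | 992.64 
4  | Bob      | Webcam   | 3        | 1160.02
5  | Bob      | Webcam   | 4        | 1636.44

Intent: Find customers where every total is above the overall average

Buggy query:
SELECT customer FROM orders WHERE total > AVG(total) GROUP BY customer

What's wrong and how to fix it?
Bug: WHERE evaluates per row before aggregation, so AVG() is unavailable

Fix: Use a subquery for AVG and a HAVING MIN(...) filter so the condition holds for every row in the group

Corrected query:
SELECT customer FROM orders GROUP BY customer HAVING MIN(total) > (SELECT AVG(total) FROM orders)

Result:
(no rows)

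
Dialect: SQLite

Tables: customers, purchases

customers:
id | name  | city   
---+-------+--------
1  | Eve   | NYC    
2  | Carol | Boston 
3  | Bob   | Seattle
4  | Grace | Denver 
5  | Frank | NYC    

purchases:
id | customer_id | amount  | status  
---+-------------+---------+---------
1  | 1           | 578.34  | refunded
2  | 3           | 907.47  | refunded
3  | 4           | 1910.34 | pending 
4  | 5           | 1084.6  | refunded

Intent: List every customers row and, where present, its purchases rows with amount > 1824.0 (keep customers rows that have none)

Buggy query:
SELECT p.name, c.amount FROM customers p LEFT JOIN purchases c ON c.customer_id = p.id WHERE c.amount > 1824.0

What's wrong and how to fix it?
Bug: Filtering c.amount in WHERE discards the NULL rows produced by LEFT JOIN, turning it into an inner join

Fix: Put 'c.amount > 1824.0' in the JOIN's ON clause instead of WHERE

Corrected query:
SELECT p.name, c.amount FROM customers p LEFT JOIN purchases c ON c.customer_id = p.id AND c.amount > 1824.0

Result:
name  | amount 
------+--------
Eve   | NULL   
Carol | NULL   
Bob   | NULL   
Grace | 1910.34
Frank | NULL   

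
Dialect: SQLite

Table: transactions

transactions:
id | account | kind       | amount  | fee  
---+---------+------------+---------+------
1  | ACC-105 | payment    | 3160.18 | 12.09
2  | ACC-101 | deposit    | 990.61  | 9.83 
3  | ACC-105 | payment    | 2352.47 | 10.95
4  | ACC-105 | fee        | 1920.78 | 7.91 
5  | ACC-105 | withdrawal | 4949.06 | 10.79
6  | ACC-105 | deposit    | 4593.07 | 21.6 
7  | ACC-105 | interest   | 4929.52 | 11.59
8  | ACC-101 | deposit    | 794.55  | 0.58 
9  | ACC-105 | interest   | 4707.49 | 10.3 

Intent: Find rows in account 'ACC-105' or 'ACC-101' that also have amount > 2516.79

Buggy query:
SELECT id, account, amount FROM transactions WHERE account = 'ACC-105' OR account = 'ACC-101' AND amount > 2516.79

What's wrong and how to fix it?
Bug: Without parentheses, AND is evaluated before OR, so the amount filter only applies to the 'ACC-101' branch

Fix: Group the OR with parentheses (or use IN), then AND the threshold

Corrected query:
SELECT id, account, amount FROM transactions WHERE (account = 'ACC-105' OR account = 'ACC-101') AND amount > 2516.79

Result:
id | account | amount 
---+---------+--------
1  | ACC-105 | 3160.18
5  | ACC-105 | 4949.06
6  | ACC-105 | 4593.07
7  | ACC-105 | 4929.52
9  | ACC-105 | 4707.49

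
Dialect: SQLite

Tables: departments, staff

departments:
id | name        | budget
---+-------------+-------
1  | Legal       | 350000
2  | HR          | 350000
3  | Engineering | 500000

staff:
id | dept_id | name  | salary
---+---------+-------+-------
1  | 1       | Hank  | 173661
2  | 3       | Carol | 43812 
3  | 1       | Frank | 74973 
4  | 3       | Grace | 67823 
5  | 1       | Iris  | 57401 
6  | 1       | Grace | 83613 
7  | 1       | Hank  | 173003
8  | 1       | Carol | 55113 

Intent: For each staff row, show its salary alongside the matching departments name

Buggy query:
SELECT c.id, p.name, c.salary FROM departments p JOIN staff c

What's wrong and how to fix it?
Bug: Missing join condition: each staff row is matched to all departments rows instead of just its own

Fix: Specify the join condition linking the foreign key to the parent id

Corrected query:
SELECT c.id, p.name, c.salary FROM departments p JOIN staff c ON c.dept_id = p.id

Result:
id | name        | salary
---+-------------+-------
1  | Legal       | 173661
2  | Engineering | 43812 
3  | Legal       | 74973 
4  | Engineering | 67823 
5  | Legal       | 57401 
6  | Legal       | 83613 
7  | Legal       | 173003
8  | Legal       | 55113 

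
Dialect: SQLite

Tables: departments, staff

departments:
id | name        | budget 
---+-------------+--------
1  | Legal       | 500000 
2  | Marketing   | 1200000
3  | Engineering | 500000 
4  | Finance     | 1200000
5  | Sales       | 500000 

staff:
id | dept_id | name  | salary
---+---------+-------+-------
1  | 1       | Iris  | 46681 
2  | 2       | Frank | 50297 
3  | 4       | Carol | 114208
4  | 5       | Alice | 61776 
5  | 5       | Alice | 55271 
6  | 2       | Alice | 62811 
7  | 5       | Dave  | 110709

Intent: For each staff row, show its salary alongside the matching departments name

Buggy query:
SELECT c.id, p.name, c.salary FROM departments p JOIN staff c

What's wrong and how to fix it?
Bug: Missing join condition: each staff row is matched to all departments rows instead of just its own

Fix: Add ON c.dept_id = p.id to the JOIN

Corrected query:
SELECT c.id, p.name, c.salary FROM departments p JOIN staff c ON c.dept_id = p.id

Result:
id | name      | salary
---+-----------+-------
1  | Legal     | 46681 
2  | Marketing | 50297 
3  | Finance   | 114208
4  | Sales     | 61776 
5  | Sales     | 55271 
6  | Marketing | 62811 
7  | Sales     | 110709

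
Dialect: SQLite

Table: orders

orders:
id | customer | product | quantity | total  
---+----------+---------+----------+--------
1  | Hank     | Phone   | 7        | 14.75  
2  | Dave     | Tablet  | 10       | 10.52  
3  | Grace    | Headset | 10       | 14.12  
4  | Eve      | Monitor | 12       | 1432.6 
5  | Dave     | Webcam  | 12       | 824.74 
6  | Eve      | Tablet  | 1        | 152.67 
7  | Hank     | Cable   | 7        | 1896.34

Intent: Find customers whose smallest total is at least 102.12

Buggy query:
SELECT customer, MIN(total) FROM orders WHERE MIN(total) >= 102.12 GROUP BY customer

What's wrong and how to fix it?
Bug: MIN() in WHERE is a misuse of aggregate

Fix: Use HAVING for the per-group MIN condition

Corrected query:
SELECT customer, MIN(total) FROM orders GROUP BY customer HAVING MIN(total) >= 102.12

Result:
customer | MIN(total)
---------+-----------
Eve      | 152.67    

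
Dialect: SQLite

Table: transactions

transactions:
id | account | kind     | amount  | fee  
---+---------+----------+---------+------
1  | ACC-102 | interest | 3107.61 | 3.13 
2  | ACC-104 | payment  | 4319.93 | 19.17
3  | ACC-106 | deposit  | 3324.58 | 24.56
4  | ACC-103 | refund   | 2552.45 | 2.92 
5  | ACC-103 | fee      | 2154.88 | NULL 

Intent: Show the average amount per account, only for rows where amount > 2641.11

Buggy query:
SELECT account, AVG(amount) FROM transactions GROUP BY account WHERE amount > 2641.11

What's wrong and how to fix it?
Bug: WHERE cannot follow GROUP BY

Fix: Place WHERE between FROM and GROUP BY

Corrected query:
SELECT account, AVG(amount) FROM transactions WHERE amount > 2641.11 GROUP BY account

Result:
account | AVG(amount)
--------+------------
ACC-102 | 3107.61    
ACC-104 | 4319.93    
ACC-106 | 3324.58    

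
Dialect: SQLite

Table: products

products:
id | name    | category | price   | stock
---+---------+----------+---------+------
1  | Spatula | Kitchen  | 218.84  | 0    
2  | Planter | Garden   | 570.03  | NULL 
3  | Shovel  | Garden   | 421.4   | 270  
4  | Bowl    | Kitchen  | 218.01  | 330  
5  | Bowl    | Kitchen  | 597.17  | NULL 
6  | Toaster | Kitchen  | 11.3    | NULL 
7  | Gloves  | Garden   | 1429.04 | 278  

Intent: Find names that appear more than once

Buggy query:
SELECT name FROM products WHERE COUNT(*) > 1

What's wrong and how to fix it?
Bug: WHERE can't reference COUNT(*); aggregates are computed after WHERE

Fix: GROUP BY name, then filter groups with HAVING COUNT(*) > 1

Corrected query:
SELECT name FROM products GROUP BY name HAVING COUNT(*) > 1

Result:
name
----
Bowl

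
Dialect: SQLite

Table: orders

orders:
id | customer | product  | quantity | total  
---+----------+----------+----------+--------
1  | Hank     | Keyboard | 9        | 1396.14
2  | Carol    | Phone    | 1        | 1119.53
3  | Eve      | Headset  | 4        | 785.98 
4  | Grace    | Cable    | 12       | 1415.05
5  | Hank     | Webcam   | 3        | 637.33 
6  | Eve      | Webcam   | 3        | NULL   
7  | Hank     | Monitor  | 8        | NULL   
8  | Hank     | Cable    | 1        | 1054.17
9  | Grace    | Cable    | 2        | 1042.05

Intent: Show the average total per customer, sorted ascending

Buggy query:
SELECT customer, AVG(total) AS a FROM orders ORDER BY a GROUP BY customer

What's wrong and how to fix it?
Bug: GROUP BY must precede ORDER BY

Fix: Move ORDER BY to the end, after GROUP BY

Corrected query:
SELECT customer, AVG(total) AS a FROM orders GROUP BY customer ORDER BY a

Result:
customer | a          
---------+------------
Eve      | 785.98     
Hank     | 1029.213333
Carol    | 1119.53    
Grace    | 1228.55    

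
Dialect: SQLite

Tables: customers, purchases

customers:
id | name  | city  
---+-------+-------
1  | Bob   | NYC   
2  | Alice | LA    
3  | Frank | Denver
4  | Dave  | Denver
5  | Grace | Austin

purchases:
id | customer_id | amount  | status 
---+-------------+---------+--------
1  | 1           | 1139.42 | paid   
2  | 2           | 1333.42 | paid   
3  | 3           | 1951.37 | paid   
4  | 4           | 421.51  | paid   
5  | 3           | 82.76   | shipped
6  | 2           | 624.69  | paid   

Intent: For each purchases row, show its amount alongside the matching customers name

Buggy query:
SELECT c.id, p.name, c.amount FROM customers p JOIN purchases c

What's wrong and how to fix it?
Bug: Missing join condition: each purchases row is matched to all customers rows instead of just its own

Fix: Specify the join condition linking the foreign key to the parent id

Corrected query:
SELECT c.id, p.name, c.amount FROM customers p JOIN purchases c ON c.customer_id = p.id

Result:
id | name  | amount 
---+-------+--------
1  | Bob   | 1139.42
2  | Alice | 1333.42
3  | Frank | 1951.37
4  | Dave  | 421.51 
5  | Frank | 82.76  
6  | Alice | 624.69 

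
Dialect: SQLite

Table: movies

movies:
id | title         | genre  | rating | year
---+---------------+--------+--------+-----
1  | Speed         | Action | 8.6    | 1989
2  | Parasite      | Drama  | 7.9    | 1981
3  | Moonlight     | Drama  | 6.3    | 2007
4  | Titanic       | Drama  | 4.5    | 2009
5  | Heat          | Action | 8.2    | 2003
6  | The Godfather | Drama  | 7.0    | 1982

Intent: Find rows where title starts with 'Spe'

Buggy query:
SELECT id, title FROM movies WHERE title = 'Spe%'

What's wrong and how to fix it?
Bug: '=' compares the literal string including the % character; pattern matching needs LIKE

Fix: Replace '=' with LIKE so 'Spe%' is treated as a pattern

Corrected query:
SELECT id, title FROM movies WHERE title LIKE 'Spe%'

Result:
id | title
---+------
1  | Speed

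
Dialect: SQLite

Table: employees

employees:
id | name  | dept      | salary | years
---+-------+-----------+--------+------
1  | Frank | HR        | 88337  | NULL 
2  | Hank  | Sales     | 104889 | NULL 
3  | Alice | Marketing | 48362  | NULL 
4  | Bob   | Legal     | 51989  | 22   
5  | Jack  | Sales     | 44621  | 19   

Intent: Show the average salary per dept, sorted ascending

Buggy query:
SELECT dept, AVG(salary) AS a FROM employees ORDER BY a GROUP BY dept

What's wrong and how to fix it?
Bug: GROUP BY must precede ORDER BY

Fix: Move ORDER BY to the end, after GROUP BY

Corrected query:
SELECT dept, AVG(salary) AS a FROM employees GROUP BY dept ORDER BY a

Result:
dept      | a    
----------+------
Marketing | 48362
Legal     | 51989
Sales     | 74755
HR        | 88337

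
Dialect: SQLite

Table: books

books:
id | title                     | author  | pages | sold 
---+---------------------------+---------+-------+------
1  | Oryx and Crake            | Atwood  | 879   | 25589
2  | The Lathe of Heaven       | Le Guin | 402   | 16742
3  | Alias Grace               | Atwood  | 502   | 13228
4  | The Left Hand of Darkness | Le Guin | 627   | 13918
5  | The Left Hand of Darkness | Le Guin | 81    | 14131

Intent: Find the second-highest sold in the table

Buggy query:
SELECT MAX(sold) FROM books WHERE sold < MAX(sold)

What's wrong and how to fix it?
Bug: MAX(sold) on the right of the comparison is an aggregate-in-WHERE error

Fix: Compute the overall MAX in a subquery, then take MAX of rows below it

Corrected query:
SELECT MAX(sold) FROM books WHERE sold < (SELECT MAX(sold) FROM books)

Result:
MAX(sold)
---------
16742    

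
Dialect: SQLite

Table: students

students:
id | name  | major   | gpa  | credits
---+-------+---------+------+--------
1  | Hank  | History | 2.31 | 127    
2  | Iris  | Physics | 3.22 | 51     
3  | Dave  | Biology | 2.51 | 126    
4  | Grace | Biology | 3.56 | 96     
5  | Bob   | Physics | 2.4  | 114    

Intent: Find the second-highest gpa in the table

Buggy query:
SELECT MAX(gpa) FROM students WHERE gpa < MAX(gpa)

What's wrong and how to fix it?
Bug: MAX(gpa) on the right of the comparison is an aggregate-in-WHERE error

Fix: Compute the overall MAX in a subquery, then take MAX of rows below it

Corrected query:
SELECT MAX(gpa) FROM students WHERE gpa < (SELECT MAX(gpa) FROM students)

Result:
MAX(gpa)
--------
3.22    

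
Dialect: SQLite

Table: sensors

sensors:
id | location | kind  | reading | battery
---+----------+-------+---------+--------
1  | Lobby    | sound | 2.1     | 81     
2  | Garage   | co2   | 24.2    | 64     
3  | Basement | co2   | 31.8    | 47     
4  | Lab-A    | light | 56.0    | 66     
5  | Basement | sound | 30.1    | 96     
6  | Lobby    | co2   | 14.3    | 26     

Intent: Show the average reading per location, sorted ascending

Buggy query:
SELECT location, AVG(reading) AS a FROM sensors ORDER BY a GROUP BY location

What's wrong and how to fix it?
Bug: ORDER BY appears before GROUP BY; SQL clause order requires GROUP BY first

Fix: Move ORDER BY to the end, after GROUP BY

Corrected query:
SELECT location, AVG(reading) AS a FROM sensors GROUP BY location ORDER BY a

Result:
location | a    
---------+------
Lobby    | 8.2  
Garage   | 24.2 
Basement | 30.95
Lab-A    | 56   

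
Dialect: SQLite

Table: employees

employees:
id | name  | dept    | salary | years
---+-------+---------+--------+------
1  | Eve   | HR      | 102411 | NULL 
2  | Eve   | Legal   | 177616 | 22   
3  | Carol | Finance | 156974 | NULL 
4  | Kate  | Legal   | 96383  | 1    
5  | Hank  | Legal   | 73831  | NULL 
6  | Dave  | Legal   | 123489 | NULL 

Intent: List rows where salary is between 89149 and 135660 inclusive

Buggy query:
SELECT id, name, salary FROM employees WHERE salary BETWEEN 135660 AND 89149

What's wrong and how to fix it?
Bug: The bounds are reversed; BETWEEN a AND b requires a <= b to match anything

Fix: Swap the bounds so the smaller value comes first

Corrected query:
SELECT id, name, salary FROM employees WHERE salary BETWEEN 89149 AND 135660

Result:
id | name | salary
---+------+-------
1  | Eve  | 102411
4  | Kate | 96383 
6  | Dave | 123489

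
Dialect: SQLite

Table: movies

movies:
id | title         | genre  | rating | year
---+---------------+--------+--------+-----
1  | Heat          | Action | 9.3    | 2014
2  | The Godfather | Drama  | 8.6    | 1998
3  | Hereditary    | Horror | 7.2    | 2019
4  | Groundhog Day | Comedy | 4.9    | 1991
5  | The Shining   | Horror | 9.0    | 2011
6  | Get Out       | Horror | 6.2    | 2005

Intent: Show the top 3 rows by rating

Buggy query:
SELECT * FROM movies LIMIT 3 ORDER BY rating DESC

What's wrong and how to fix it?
Bug: ORDER BY cannot follow LIMIT; LIMIT is the final clause

Fix: Sort with ORDER BY, then apply LIMIT

Corrected query:
SELECT * FROM movies ORDER BY rating DESC LIMIT 3

Result:
id | title         | genre  | rating | year
---+---------------+--------+--------+-----
1  | Heat          | Action | 9.3    | 2014
5  | The Shining   | Horror | 9      | 2011
2  | The Godfather | Drama  | 8.6    | 1998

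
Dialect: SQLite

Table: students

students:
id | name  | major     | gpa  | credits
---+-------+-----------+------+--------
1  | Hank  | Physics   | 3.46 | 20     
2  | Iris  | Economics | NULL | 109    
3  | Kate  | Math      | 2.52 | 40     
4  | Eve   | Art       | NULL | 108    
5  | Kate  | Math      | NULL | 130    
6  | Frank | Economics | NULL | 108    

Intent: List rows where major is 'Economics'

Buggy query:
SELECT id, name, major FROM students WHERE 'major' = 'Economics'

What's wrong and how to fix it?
Bug: Single quotes denote string literals in SQL; the column name is being compared as a constant string

Fix: Remove the quotes around the column name (or use double quotes for an identifier)

Corrected query:
SELECT id, name, major FROM students WHERE major = 'Economics'

Result:
id | name  | major    
---+-------+----------
2  | Iris  | Economics
6  | Frank | Economics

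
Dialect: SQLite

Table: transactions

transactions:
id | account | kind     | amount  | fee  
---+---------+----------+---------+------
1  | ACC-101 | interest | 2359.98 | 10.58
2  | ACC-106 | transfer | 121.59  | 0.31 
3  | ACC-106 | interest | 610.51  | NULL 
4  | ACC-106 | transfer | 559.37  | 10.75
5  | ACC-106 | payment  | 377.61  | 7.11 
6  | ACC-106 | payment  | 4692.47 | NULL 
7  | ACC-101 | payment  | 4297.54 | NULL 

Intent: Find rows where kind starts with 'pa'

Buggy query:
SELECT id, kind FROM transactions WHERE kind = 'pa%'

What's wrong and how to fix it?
Bug: Wildcards only work with LIKE; '=' treats '%' as a literal character

Fix: Use LIKE for wildcard pattern matching

Corrected query:
SELECT id, kind FROM transactions WHERE kind LIKE 'pa%'

Result:
id | kind   
---+--------
5  | payment
6  | payment
7  | payment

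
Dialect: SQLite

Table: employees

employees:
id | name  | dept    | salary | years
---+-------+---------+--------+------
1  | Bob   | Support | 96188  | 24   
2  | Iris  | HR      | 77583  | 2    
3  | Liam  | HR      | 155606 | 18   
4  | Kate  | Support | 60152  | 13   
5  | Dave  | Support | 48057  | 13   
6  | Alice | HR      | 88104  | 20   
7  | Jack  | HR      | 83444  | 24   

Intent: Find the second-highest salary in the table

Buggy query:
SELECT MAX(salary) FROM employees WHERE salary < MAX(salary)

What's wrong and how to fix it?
Bug: The inner MAX is an aggregate inside WHERE, which is not allowed

Fix: Compute the overall MAX in a subquery, then take MAX of rows below it

Corrected query:
SELECT MAX(salary) FROM employees WHERE salary < (SELECT MAX(salary) FROM employees)

Result:
MAX(salary)
-----------
96188      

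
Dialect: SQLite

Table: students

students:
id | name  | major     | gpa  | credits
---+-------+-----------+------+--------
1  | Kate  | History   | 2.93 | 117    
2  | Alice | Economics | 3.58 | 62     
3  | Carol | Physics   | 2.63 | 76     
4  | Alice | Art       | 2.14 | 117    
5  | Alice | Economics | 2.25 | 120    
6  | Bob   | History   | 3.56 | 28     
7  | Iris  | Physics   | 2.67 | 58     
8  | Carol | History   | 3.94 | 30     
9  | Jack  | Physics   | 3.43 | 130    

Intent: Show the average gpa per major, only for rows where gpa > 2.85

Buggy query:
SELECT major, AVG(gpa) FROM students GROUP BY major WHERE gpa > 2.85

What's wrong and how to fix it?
Bug: Row-level WHERE must come before GROUP BY in the clause order

Fix: Move the WHERE clause before GROUP BY

Corrected query:
SELECT major, AVG(gpa) FROM students WHERE gpa > 2.85 GROUP BY major

Result:
major     | AVG(gpa)
----------+---------
Economics | 3.58    
History   | 3.476667
Physics   | 3.43    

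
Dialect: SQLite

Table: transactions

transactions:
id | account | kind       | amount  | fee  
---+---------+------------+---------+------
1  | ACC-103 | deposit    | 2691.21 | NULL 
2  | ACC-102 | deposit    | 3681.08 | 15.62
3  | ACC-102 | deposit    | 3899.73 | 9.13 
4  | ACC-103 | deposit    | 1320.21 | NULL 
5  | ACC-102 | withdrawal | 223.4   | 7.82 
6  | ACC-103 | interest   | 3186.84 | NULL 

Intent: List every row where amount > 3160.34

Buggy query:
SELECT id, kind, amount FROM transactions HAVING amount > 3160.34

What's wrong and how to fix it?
Bug: HAVING filters the output of aggregation, but this query has no GROUP BY and no aggregate functions, so SQLite rejects it (HAVING clause on a non-aggregate query); the condition here is per row

Fix: Use WHERE for row-level filtering

Corrected query:
SELECT id, kind, amount FROM transactions WHERE amount > 3160.34

Result:
id | kind     | amount 
---+----------+--------
2  | deposit  | 3681.08
3  | deposit  | 3899.73
6  | interest | 3186.84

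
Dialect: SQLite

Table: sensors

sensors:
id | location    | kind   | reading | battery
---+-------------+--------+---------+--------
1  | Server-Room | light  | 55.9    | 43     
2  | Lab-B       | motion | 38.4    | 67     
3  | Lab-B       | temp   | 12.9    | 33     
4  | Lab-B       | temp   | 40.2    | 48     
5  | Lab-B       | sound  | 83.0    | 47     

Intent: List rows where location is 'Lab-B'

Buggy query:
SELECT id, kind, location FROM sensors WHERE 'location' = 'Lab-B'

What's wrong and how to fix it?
Bug: 'location' in single quotes is a string literal, not the column; the comparison is literal-vs-literal and never true

Fix: Remove the quotes around the column name (or use double quotes for an identifier)

Corrected query:
SELECT id, kind, location FROM sensors WHERE location = 'Lab-B'

Result:
id | kind   | location
---+--------+---------
2  | motion | Lab-B   
3  | temp   | Lab-B   
4  | temp   | Lab-B   
5  | sound  | Lab-B   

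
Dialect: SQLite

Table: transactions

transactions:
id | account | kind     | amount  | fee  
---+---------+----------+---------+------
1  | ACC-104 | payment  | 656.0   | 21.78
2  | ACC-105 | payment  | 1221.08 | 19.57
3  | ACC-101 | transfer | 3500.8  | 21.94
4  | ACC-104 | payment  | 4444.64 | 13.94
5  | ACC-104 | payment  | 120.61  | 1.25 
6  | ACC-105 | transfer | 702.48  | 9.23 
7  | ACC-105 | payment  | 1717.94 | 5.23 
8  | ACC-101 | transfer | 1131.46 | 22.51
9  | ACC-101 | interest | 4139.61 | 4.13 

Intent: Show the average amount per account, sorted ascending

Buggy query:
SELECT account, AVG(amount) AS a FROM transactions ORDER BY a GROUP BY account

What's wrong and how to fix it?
Bug: ORDER BY appears before GROUP BY; SQL clause order requires GROUP BY first

Fix: Move ORDER BY to the end, after GROUP BY

Corrected query:
SELECT account, AVG(amount) AS a FROM transactions GROUP BY account ORDER BY a

Result:
account | a          
--------+------------
ACC-105 | 1213.833333
ACC-104 | 1740.416667
ACC-101 | 2923.956667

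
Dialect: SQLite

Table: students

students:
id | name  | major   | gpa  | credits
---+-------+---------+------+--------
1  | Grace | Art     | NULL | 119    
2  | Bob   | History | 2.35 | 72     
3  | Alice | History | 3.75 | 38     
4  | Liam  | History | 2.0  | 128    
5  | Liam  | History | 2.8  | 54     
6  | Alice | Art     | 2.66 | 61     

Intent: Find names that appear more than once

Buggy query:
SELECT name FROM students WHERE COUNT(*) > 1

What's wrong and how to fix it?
Bug: WHERE can't reference COUNT(*); aggregates are computed after WHERE

Fix: Group first, then use HAVING for the count condition

Corrected query:
SELECT name FROM students GROUP BY name HAVING COUNT(*) > 1

Result:
name 
-----
Alice
Liam 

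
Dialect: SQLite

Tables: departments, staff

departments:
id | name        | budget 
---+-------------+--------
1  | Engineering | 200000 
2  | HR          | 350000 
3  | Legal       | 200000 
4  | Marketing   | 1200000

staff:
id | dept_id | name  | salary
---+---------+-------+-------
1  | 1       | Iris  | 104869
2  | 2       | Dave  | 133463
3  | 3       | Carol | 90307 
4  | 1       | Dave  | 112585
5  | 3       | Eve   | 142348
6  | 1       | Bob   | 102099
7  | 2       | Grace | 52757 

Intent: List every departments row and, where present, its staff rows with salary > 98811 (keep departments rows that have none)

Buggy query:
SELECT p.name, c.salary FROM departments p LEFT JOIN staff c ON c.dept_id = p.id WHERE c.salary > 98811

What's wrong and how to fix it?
Bug: A WHERE condition on the right-hand table after LEFT JOIN drops unmatched parents

Fix: Put 'c.salary > 98811' in the JOIN's ON clause instead of WHERE

Corrected query:
SELECT p.name, c.salary FROM departments p LEFT JOIN staff c ON c.dept_id = p.id AND c.salary > 98811

Result:
name        | salary
------------+-------
Engineering | 102099
Engineering | 104869
Engineering | 112585
HR          | 133463
Legal       | 142348
Marketing   | NULL  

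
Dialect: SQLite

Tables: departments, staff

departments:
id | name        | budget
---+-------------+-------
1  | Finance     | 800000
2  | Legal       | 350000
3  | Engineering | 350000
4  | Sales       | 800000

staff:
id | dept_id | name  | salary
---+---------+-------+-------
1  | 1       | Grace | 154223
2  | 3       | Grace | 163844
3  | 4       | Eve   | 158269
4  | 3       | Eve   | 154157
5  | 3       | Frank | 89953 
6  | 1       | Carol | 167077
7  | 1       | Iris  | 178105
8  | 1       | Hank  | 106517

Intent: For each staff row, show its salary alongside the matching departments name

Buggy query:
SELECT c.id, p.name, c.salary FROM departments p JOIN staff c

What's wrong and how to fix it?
Bug: JOIN with no ON clause produces a cartesian product; every staff row pairs with every departments row

Fix: Specify the join condition linking the foreign key to the parent id

Corrected query:
SELECT c.id, p.name, c.salary FROM departments p JOIN staff c ON c.dept_id = p.id

Result:
id | name        | salary
---+-------------+-------
1  | Finance     | 154223
2  | Engineering | 163844
3  | Sales       | 158269
4  | Engineering | 154157
5  | Engineering | 89953 
6  | Finance     | 167077
7  | Finance     | 178105
8  | Finance     | 106517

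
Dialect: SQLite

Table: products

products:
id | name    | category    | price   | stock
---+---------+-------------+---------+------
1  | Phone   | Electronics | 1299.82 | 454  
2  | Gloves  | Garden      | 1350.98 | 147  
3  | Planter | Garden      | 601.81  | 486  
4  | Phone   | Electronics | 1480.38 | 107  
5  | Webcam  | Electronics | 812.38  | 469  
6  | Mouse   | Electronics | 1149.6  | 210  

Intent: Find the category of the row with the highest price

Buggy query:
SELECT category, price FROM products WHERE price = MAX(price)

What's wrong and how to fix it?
Bug: WHERE is evaluated per row; an aggregate over the whole table isn't defined there

Fix: Use a subquery: WHERE price = (SELECT MAX(price) FROM products)

Corrected query:
SELECT category, price FROM products WHERE price = (SELECT MAX(price) FROM products)

Result:
category    | price  
------------+--------
Electronics | 1480.38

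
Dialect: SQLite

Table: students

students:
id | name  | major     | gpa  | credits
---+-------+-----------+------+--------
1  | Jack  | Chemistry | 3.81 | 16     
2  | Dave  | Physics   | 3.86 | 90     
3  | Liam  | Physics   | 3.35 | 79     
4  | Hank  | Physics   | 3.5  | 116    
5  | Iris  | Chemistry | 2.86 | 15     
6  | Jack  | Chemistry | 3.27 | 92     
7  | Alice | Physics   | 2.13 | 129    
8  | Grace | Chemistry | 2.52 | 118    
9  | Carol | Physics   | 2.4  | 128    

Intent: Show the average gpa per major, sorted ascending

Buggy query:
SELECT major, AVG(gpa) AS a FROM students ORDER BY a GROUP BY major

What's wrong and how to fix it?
Bug: ORDER BY appears before GROUP BY; SQL clause order requires GROUP BY first

Fix: Reorder: SELECT … FROM … GROUP BY … ORDER BY …

Corrected query:
SELECT major, AVG(gpa) AS a FROM students GROUP BY major ORDER BY a

Result:
major     | a    
----------+------
Physics   | 3.048
Chemistry | 3.115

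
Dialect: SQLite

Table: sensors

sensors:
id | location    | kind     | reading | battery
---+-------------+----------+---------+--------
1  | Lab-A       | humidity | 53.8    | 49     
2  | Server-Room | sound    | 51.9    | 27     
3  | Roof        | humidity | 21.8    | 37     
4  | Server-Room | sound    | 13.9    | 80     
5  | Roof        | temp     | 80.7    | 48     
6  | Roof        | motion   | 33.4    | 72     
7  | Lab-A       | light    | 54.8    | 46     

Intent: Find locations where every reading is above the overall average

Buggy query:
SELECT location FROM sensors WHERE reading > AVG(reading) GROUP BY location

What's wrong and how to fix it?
Bug: WHERE evaluates per row before aggregation, so AVG() is unavailable

Fix: Compute the overall average in a scalar subquery and compare each group's MIN against it in HAVING

Corrected query:
SELECT location FROM sensors GROUP BY location HAVING MIN(reading) > (SELECT AVG(reading) FROM sensors)

Result:
location
--------
Lab-A   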